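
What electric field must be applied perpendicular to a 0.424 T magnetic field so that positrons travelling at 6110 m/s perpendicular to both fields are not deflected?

For straight-line motion qE = qvB, so E = vB.
E = 6110 × 0.424 = 2590 V/m.

E = 2590 V/m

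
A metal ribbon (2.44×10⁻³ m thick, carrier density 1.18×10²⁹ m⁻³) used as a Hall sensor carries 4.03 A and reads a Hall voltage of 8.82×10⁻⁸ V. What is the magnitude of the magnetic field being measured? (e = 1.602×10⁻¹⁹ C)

From V_H = IB/(n e t), B = V_H n e t / I.
B = (8.82×10⁻⁸)(1.18×10²⁹)(1.602×10⁻¹⁹)(2.44×10⁻³)/4.03 ≈ 1.01 T.

B ≈ 1.01 T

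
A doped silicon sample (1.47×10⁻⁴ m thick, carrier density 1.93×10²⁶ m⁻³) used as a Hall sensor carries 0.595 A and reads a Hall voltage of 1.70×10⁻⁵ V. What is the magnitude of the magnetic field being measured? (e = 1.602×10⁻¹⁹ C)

From V_H = IB/(n e t), B = V_H n e t / I.
B = (1.70×10⁻⁵)(1.93×10²⁶)(1.602×10⁻¹⁹)(1.47×10⁻⁴)/0.595 ≈ 0.130 T.

B ≈ 0.130 T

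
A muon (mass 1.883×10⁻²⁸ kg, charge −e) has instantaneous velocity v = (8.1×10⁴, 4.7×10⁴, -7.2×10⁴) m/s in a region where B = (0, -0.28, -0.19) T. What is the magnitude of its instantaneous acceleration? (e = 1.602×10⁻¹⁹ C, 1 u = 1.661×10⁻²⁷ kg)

|a| ≈ 3.40×10¹³ m/s²

v×B = (-2.91×10⁴, 1.54×10⁴, -2.27×10⁴) N/C.
F = q v×B = (−1.602×10⁻¹⁹ C)·(-2.91×10⁴, 1.54×10⁴, -2.27×10⁴) = (4.66×10⁻¹⁵, -2.47×10⁻¹⁵, 3.63×10⁻¹⁵) N.
|a| = |F|/m = 6.403×10⁻¹⁵/1.883×10⁻²⁸ ≈ 3.40×10¹³ m/s².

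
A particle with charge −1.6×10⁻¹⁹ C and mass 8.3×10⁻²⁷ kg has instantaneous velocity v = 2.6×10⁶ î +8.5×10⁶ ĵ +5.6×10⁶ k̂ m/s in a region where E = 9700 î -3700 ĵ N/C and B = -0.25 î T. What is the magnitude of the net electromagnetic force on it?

v×B = (0, -1.40×10⁶, 2.12×10⁶) N/C.
E + v×B = (9700, -1.40×10⁶, 2.12×10⁶) N/C.
F = q(E + v×B) = (−1.6×10⁻¹⁹ C)·(9700, -1.40×10⁶, 2.12×10⁶) = (-1.55×10⁻¹⁵, 2.25×10⁻¹³, -3.40×10⁻¹³) N.
|F| = 4.07×10⁻¹³ N.

|F| ≈ 4.07×10⁻¹³ N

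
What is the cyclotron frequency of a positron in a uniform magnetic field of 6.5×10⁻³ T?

f ≈ 1.8×10⁸ Hz

f = |q|B/(2πm).
f = (1.602×10⁻¹⁹)(6.5×10⁻³)/(2π·9.109×10⁻³¹) ≈ 1.8×10⁸ Hz.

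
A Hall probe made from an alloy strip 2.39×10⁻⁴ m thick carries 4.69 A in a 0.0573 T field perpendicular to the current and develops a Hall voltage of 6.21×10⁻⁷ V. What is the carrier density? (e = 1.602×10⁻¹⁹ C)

n ≈ 1.13×10²⁸ m⁻³

From V_H = IB/(n e t), n = IB/(V_H e t).
n = (4.69)(0.0573)/((6.21×10⁻⁷)(1.602×10⁻¹⁹)(2.39×10⁻⁴)) ≈ 1.13×10²⁸ m⁻³.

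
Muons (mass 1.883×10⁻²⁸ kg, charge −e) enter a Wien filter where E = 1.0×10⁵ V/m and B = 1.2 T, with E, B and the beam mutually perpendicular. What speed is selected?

Straight-line motion ⇒ electric and magnetic forces cancel, so E = vB.
v = E/B = 1.0×10⁵/1.2 = 8.3×10⁴ m/s.

v = 8.3×10⁴ m/s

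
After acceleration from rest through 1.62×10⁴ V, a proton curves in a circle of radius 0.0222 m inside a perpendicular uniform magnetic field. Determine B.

B ≈ 0.829 T

v = √(2|q|V/m) = √(2·1.602×10⁻¹⁹·1.62×10⁴/1.673×10⁻²⁷) ≈ 1.761×10⁶ m/s.
B = mv/(|q|r) = (1.673×10⁻²⁷)(1.761×10⁶)/((1.602×10⁻¹⁹)(0.0222)) ≈ 0.829 T.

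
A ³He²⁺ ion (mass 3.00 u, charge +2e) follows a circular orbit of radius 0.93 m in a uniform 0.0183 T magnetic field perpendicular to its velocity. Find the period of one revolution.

The cyclotron period depends only on m, q, B: T = 2πm/(|q|B).
T = 2π(4.983×10⁻²⁷)/((3.204×10⁻¹⁹)(0.0183)) ≈ 5.34×10⁻⁶ s.

T ≈ 5.34×10⁻⁶ s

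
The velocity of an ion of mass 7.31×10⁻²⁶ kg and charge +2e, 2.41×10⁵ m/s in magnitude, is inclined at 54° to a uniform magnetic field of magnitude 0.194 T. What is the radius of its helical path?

v⊥ = v sinθ = 2.41×10⁵·sin54° ≈ 1.950×10⁵ m/s.
r = m v⊥/(|q|B) = (7.31×10⁻²⁶)(1.950×10⁵)/((3.204×10⁻¹⁹)(0.194)) ≈ 0.229 m.

r ≈ 0.229 m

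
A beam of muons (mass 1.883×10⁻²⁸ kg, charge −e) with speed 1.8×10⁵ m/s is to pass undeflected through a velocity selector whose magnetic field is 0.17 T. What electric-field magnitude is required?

For straight-line motion qE = qvB, so E = vB.
E = 1.8×10⁵ × 0.17 = 3.1×10⁴ V/m.

E = 3.1×10⁴ V/m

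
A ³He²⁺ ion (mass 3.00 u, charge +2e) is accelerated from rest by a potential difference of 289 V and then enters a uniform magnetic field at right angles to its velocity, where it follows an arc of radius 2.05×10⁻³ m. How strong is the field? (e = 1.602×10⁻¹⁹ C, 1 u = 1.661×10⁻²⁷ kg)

v = √(2|q|V/m) = √(2·3.204×10⁻¹⁹·289/4.983×10⁻²⁷) ≈ 1.928×10⁵ m/s.
B = mv/(|q|r) = (4.983×10⁻²⁷)(1.928×10⁵)/((3.204×10⁻¹⁹)(2.05×10⁻³)) ≈ 1.46 T.

B ≈ 1.46 T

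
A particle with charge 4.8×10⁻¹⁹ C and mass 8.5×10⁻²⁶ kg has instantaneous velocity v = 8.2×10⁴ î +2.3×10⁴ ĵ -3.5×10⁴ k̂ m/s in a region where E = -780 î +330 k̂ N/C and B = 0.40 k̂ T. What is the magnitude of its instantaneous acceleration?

|a| ≈ 1.91×10¹¹ m/s²

v×B = (9200, -3.28×10⁴, 0) N/C.
E + v×B = (8420, -3.28×10⁴, 330) N/C.
F = q(E + v×B) = (4.8×10⁻¹⁹ C)·(8420, -3.28×10⁴, 330) = (4.04×10⁻¹⁵, -1.57×10⁻¹⁴, 1.58×10⁻¹⁶) N.
|a| = |F|/m = 1.626×10⁻¹⁴/8.5×10⁻²⁶ ≈ 1.91×10¹¹ m/s².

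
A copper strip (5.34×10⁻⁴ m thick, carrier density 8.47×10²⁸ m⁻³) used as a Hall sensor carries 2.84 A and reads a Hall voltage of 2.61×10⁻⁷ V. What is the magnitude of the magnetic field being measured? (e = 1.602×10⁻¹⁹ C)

B ≈ 0.666 T

From V_H = IB/(n e t), B = V_H n e t / I.
B = (2.61×10⁻⁷)(8.47×10²⁸)(1.602×10⁻¹⁹)(5.34×10⁻⁴)/2.84 ≈ 0.666 T.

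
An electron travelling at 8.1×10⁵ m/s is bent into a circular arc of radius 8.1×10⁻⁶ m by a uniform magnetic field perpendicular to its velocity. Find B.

From |q|vB = mv²/r, B = mv/(|q|r).
B = (9.109×10⁻³¹)(8.1×10⁵)/((1.602×10⁻¹⁹)(8.1×10⁻⁶)) ≈ 0.57 T.

B ≈ 0.57 T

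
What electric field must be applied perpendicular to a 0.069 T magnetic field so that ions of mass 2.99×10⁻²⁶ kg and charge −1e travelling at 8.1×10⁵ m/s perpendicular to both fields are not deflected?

E = 5.6×10⁴ V/m

For straight-line motion qE = qvB, so E = vB.
E = 8.1×10⁵ × 0.069 = 5.6×10⁴ V/m.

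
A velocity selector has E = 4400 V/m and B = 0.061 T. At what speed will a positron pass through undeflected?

Straight-line motion ⇒ electric and magnetic forces cancel, so E = vB.
v = E/B = 4400/0.061 = 7.2×10⁴ m/s.
The result is independent of the particle's charge and mass.

v = 7.2×10⁴ m/s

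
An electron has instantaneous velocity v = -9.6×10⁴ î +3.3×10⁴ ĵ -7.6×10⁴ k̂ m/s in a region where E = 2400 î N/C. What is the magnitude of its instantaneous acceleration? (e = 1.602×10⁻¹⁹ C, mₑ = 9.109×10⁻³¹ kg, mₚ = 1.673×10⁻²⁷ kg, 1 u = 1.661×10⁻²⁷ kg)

|a| ≈ 4.22×10¹⁴ m/s²

Only an electric field acts, so F = qE = (−1.602×10⁻¹⁹ C)·(2400, 0, 0) = (-3.84×10⁻¹⁶, 0, 0) N.
|a| = |F|/m = 3.845×10⁻¹⁶/9.109×10⁻³¹ ≈ 4.22×10¹⁴ m/s².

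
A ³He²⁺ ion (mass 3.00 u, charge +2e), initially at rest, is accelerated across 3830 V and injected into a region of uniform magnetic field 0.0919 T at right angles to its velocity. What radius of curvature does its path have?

r ≈ 0.119 m

Acceleration: |q|V = ½mv² ⇒ v = √(2|q|V/m) = √(2·3.204×10⁻¹⁹·3830/4.983×10⁻²⁷) ≈ 7.018×10⁵ m/s.
In the field: r = mv/(|q|B) = (4.983×10⁻²⁷)(7.018×10⁵)/((3.204×10⁻¹⁹)(0.0919)) ≈ 0.119 m.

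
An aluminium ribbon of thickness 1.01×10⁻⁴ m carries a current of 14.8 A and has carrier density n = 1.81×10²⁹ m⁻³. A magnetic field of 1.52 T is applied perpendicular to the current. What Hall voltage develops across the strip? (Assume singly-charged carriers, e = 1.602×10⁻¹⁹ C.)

V_H ≈ 7.68×10⁻⁶ V

V_H = IB/(n e t).
V_H = (14.8)(1.52)/((1.81×10²⁹)(1.602×10⁻¹⁹)(1.01×10⁻⁴)) ≈ 7.68×10⁻⁶ V.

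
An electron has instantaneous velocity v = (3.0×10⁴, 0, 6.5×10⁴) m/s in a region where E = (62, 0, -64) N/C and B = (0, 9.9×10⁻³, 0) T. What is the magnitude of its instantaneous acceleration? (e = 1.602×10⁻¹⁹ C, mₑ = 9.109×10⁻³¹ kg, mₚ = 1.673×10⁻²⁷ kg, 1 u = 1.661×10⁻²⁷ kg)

v×B = (-644, 0, 297) N/C.
E + v×B = (-582, 0, 233) N/C.
F = q(E + v×B) = (−1.602×10⁻¹⁹ C)·(-582, 0, 233) = (9.32×10⁻¹⁷, 0, -3.73×10⁻¹⁷) N.
|a| = |F|/m = 1.004×10⁻¹⁶/9.109×10⁻³¹ ≈ 1.10×10¹⁴ m/s².

|a| ≈ 1.10×10¹⁴ m/s²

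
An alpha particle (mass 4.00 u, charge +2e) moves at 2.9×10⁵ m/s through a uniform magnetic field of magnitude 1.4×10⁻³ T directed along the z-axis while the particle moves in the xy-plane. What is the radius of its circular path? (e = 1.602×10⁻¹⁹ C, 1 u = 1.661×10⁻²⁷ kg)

r ≈ 4.3 m

The magnetic force provides the centripetal force: |q|vB = mv²/r.
r = mv/(|q|B) = (6.644×10⁻²⁷)(2.9×10⁵)/((3.204×10⁻¹⁹)(1.4×10⁻³)) ≈ 4.3 m.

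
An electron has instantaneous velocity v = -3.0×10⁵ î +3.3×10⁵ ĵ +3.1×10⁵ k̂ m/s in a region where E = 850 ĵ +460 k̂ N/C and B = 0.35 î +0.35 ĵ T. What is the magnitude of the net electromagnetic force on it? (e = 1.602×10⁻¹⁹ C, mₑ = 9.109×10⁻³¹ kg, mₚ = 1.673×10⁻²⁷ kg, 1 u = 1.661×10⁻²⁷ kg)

|F| ≈ 4.30×10⁻¹⁴ N

v×B = (-1.08×10⁵, 1.08×10⁵, -2.20×10⁵) N/C.
E + v×B = (-1.08×10⁵, 1.09×10⁵, -2.20×10⁵) N/C.
F = q(E + v×B) = (−1.602×10⁻¹⁹ C)·(-1.08×10⁵, 1.09×10⁵, -2.20×10⁵) = (1.74×10⁻¹⁴, -1.75×10⁻¹⁴, 3.53×10⁻¹⁴) N.
|F| = 4.30×10⁻¹⁴ N.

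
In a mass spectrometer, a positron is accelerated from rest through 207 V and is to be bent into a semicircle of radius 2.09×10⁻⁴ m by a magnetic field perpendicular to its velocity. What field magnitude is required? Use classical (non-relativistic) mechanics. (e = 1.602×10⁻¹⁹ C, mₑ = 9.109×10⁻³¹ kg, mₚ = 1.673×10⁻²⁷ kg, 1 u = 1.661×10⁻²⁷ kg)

v = √(2|q|V/m) = √(2·1.602×10⁻¹⁹·207/9.109×10⁻³¹) ≈ 8.533×10⁶ m/s.
B = mv/(|q|r) = (9.109×10⁻³¹)(8.533×10⁶)/((1.602×10⁻¹⁹)(2.09×10⁻⁴)) ≈ 0.232 T.

B ≈ 0.232 T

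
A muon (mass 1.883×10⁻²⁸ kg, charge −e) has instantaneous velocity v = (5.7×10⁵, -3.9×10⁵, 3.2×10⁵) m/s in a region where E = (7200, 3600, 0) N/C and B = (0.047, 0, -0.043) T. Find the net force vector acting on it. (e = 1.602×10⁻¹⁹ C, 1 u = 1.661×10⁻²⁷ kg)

F ≈ (-3.84×10⁻¹⁵, -6.91×10⁻¹⁵, -2.94×10⁻¹⁵) N

v×B = (1.68×10⁴, 3.96×10⁴, 1.83×10⁴) N/C.
E + v×B = (2.40×10⁴, 4.32×10⁴, 1.83×10⁴) N/C.
F = q(E + v×B) = (−1.602×10⁻¹⁹ C)·(2.40×10⁴, 4.32×10⁴, 1.83×10⁴) = (-3.84×10⁻¹⁵, -6.91×10⁻¹⁵, -2.94×10⁻¹⁵) N.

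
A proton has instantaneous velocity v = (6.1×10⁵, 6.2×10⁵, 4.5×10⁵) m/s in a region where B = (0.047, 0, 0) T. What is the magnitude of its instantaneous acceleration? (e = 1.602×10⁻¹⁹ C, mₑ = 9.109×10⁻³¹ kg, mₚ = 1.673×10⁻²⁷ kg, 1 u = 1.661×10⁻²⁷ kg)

v×B = (0, 2.12×10⁴, -2.91×10⁴) N/C.
F = q v×B = (1.602×10⁻¹⁹ C)·(0, 2.12×10⁴, -2.91×10⁴) = (0, 3.39×10⁻¹⁵, -4.67×10⁻¹⁵) N.
|a| = |F|/m = 5.768×10⁻¹⁵/1.673×10⁻²⁷ ≈ 3.45×10¹² m/s².

|a| ≈ 3.45×10¹² m/s²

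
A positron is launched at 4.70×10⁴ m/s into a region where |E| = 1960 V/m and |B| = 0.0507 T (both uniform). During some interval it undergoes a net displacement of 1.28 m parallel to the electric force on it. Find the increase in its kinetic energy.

ΔKE ≈ 4.02×10⁻¹⁶ J

The magnetic force is always ⟂ v and does no work; only the electric force changes KE.
ΔKE = F_E · d = |q|E d = (1.602×10⁻¹⁹)(1960)(1.28) ≈ 4.02×10⁻¹⁶ J.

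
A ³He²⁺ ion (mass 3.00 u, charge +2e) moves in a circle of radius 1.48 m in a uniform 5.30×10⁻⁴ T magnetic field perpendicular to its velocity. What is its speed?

From |q|vB = mv²/r, v = |q|Br/m.
v = (3.204×10⁻¹⁹)(5.30×10⁻⁴)(1.48)/4.983×10⁻²⁷ ≈ 5.04×10⁴ m/s.

v ≈ 5.04×10⁴ m/s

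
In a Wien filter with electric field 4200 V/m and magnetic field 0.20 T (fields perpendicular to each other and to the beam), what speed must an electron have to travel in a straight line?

Straight-line motion ⇒ electric and magnetic forces cancel, so E = vB.
v = E/B = 4200/0.20 = 2.1×10⁴ m/s.
The result is independent of the particle's charge and mass.

v = 2.1×10⁴ m/s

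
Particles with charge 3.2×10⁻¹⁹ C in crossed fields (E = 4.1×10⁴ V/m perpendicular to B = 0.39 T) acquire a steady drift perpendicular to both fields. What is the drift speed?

v_d ≈ 1.1×10⁵ m/s

The steady drift has the magnetic force balancing the electric force, so v_d = E/B.
v_d = 4.1×10⁴/0.39 = 1.1×10⁵ m/s.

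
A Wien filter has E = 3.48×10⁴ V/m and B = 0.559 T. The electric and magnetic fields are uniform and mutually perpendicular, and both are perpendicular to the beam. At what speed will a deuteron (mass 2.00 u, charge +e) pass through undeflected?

v = 6.23×10⁴ m/s

Zero net Lorentz force requires |qE| = |q v×B|, i.e. E = vB.
v = E/B = 3.48×10⁴/0.559 = 6.23×10⁴ m/s.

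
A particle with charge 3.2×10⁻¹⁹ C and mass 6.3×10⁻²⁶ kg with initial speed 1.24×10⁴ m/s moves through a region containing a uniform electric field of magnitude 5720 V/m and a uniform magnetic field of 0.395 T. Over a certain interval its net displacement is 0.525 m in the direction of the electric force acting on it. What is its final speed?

v_f ≈ 1.75×10⁵ m/s

B does no work; ΔKE = |q|E d.
½mv_f² = ½mv₀² + |q|Ed = ½(6.3×10⁻²⁶)(1.24×10⁴)² + (3.2×10⁻¹⁹)(5720)(0.525) ≈ 4.843×10⁻¹⁸ J + 9.610×10⁻¹⁶ J ≈ 9.658×10⁻¹⁶ J.
v_f = √(2·9.658×10⁻¹⁶/6.3×10⁻²⁶) ≈ 1.75×10⁵ m/s.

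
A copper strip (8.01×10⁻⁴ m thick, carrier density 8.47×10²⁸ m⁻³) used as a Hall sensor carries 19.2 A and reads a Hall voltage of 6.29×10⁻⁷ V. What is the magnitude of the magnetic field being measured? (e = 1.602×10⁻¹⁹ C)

From V_H = IB/(n e t), B = V_H n e t / I.
B = (6.29×10⁻⁷)(8.47×10²⁸)(1.602×10⁻¹⁹)(8.01×10⁻⁴)/19.2 ≈ 0.356 T.

B ≈ 0.356 T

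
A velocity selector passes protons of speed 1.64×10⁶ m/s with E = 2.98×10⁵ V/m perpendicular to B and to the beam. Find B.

B = 0.182 T

Balance of forces in the selector: qE = qvB ⇒ B = E/v.
B = 2.98×10⁵/1.64×10⁶ = 0.182 T.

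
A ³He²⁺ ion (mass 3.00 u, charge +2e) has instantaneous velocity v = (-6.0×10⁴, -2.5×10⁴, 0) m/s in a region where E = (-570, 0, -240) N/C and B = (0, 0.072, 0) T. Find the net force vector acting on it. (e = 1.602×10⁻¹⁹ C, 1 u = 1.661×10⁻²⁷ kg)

v×B = (0, 0, -4320) N/C.
E + v×B = (-570, 0, -4560) N/C.
F = q(E + v×B) = (3.204×10⁻¹⁹ C)·(-570, 0, -4560) = (-1.83×10⁻¹⁶, 0, -1.46×10⁻¹⁵) N.

F ≈ (-1.83×10⁻¹⁶, 0, -1.46×10⁻¹⁵) N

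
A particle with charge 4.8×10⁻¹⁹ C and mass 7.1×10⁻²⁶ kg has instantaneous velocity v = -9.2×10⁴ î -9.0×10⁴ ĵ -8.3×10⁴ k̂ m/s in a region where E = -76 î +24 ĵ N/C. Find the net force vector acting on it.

Only an electric field acts, so F = qE = (4.8×10⁻¹⁹ C)·(-76.0, 24.0, 0) = (-3.65×10⁻¹⁷, 1.15×10⁻¹⁷, 0) N.

F ≈ (-3.65×10⁻¹⁷, 1.15×10⁻¹⁷, 0) N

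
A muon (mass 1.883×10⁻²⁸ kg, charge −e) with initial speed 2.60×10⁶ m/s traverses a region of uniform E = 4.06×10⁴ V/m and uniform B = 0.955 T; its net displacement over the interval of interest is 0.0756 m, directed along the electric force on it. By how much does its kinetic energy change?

The magnetic force is always ⟂ v and does no work; only the electric force changes KE.
ΔKE = F_E · d = |q|E d = (1.602×10⁻¹⁹)(4.06×10⁴)(0.0756) ≈ 4.92×10⁻¹⁶ J.

ΔKE ≈ 4.92×10⁻¹⁶ J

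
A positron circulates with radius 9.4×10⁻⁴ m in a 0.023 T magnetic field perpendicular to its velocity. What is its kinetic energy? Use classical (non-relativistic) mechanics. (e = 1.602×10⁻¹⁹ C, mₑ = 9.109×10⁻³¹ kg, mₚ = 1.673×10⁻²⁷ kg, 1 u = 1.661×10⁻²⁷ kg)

KE ≈ 6.6×10⁻¹⁸ J

v = |q|Br/m, then KE = ½mv² = (qBr)²/(2m).
v = (1.602×10⁻¹⁹)(0.023)(9.4×10⁻⁴)/9.109×10⁻³¹ ≈ 3.802×10⁶ m/s.
KE = ½(9.109×10⁻³¹)(3.802×10⁶)² ≈ 6.6×10⁻¹⁸ J.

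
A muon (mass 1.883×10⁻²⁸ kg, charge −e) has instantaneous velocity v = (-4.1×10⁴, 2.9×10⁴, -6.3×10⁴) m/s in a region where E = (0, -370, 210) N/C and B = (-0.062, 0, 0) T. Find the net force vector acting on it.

F ≈ (0, -5.66×10⁻¹⁶, -3.22×10⁻¹⁶) N

v×B = (0, 3910, 1800) N/C.
E + v×B = (0, 3540, 2010) N/C.
F = q(E + v×B) = (−1.602×10⁻¹⁹ C)·(0, 3540, 2010) = (0, -5.66×10⁻¹⁶, -3.22×10⁻¹⁶) N.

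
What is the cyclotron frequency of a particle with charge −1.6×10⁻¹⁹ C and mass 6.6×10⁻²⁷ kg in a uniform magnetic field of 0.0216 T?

f = |q|B/(2πm).
f = (1.6×10⁻¹⁹)(0.0216)/(2π·6.6×10⁻²⁷) ≈ 8.33×10⁴ Hz.

f ≈ 8.33×10⁴ Hz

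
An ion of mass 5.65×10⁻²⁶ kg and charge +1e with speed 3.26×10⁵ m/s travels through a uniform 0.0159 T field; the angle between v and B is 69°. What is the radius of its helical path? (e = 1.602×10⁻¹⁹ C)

r ≈ 6.75 m

v⊥ = v sinθ = 3.26×10⁵·sin69° ≈ 3.043×10⁵ m/s.
r = m v⊥/(|q|B) = (5.65×10⁻²⁶)(3.043×10⁵)/((1.602×10⁻¹⁹)(0.0159)) ≈ 6.75 m.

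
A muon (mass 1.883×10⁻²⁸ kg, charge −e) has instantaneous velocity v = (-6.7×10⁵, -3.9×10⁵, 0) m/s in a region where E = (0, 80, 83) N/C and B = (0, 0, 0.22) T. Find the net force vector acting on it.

v×B = (-8.58×10⁴, 1.47×10⁵, 0) N/C.
E + v×B = (-8.58×10⁴, 1.47×10⁵, 83.0) N/C.
F = q(E + v×B) = (−1.602×10⁻¹⁹ C)·(-8.58×10⁴, 1.47×10⁵, 83.0) = (1.37×10⁻¹⁴, -2.36×10⁻¹⁴, -1.33×10⁻¹⁷) N.

F ≈ (1.37×10⁻¹⁴, -2.36×10⁻¹⁴, -1.33×10⁻¹⁷) N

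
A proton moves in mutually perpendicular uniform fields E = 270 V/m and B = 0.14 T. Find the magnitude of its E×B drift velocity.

The steady drift has the magnetic force balancing the electric force, so v_d = E/B.
v_d = 270/0.14 = 1900 m/s.

v_d ≈ 1900 m/s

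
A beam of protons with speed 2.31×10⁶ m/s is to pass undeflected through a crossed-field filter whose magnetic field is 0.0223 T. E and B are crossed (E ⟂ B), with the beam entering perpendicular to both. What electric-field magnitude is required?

For straight-line motion qE = qvB, so E = vB.
E = 2.31×10⁶ × 0.0223 = 5.15×10⁴ V/m.

E = 5.15×10⁴ V/m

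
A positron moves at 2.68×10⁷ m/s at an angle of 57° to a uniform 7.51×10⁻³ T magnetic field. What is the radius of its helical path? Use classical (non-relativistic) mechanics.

v⊥ = v sinθ = 2.68×10⁷·sin57° ≈ 2.248×10⁷ m/s.
r = m v⊥/(|q|B) = (9.109×10⁻³¹)(2.248×10⁷)/((1.602×10⁻¹⁹)(7.51×10⁻³)) ≈ 0.0170 m.

r ≈ 0.0170 m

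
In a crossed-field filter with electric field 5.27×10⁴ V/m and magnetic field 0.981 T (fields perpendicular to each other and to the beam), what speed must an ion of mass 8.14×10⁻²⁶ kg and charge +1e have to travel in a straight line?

v = 5.37×10⁴ m/s

For undeflected motion the electric and magnetic forces balance: qE = qvB.
v = E/B = 5.27×10⁴/0.981 = 5.37×10⁴ m/s.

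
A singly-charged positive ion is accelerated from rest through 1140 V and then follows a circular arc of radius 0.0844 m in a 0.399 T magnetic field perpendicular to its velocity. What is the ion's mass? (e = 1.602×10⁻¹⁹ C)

Combine |q|V = ½mv² and r = mv/(|q|B): eliminate v to get m = qB²r²/(2V).
m = (1.602×10⁻¹⁹)(0.399)²(0.0844)²/(2·1140) ≈ 7.97×10⁻²⁶ kg.

m ≈ 7.97×10⁻²⁶ kg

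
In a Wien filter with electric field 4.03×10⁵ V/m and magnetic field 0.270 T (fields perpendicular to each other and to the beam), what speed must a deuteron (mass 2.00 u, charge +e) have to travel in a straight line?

For undeflected motion the electric and magnetic forces balance: qE = qvB.
v = E/B = 4.03×10⁵/0.270 = 1.49×10⁶ m/s.
The result is independent of the particle's charge and mass.

v = 1.49×10⁶ m/s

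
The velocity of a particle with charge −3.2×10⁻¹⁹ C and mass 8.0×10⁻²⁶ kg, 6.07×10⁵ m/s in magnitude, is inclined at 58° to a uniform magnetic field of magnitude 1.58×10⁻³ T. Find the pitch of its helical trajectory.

p ≈ 320 m

v∥ = v cosθ = 6.07×10⁵·cos58° ≈ 3.217×10⁵ m/s.
T = 2πm/(|q|B) = 2π(8.0×10⁻²⁶)/((3.2×10⁻¹⁹)(1.58×10⁻³)) ≈ 9.942×10⁻⁴ s.
pitch = v∥ T = (3.217×10⁵)(9.942×10⁻⁴) ≈ 320 m.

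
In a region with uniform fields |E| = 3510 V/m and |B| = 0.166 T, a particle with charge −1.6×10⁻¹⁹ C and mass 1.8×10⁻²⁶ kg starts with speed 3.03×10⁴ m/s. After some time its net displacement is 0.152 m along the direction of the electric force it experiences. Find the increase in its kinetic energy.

ΔKE ≈ 8.54×10⁻¹⁷ J

The magnetic force is always ⟂ v and does no work; only the electric force changes KE.
ΔKE = F_E · d = |q|E d = (1.6×10⁻¹⁹)(3510)(0.152) ≈ 8.54×10⁻¹⁷ J.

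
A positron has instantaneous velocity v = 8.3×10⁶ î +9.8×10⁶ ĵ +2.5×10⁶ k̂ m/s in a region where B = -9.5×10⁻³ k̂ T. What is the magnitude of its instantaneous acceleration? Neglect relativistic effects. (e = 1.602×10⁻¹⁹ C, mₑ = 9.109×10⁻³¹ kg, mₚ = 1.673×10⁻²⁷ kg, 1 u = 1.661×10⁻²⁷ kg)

|a| ≈ 2.15×10¹⁶ m/s²

v×B = (-9.31×10⁴, 7.88×10⁴, 0) N/C.
F = q v×B = (1.602×10⁻¹⁹ C)·(-9.31×10⁴, 7.88×10⁴, 0) = (-1.49×10⁻¹⁴, 1.26×10⁻¹⁴, 0) N.
|a| = |F|/m = 1.955×10⁻¹⁴/9.109×10⁻³¹ ≈ 2.15×10¹⁶ m/s².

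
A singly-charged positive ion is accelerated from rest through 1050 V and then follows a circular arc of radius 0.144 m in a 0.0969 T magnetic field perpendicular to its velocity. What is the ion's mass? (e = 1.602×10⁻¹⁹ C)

Combine |q|V = ½mv² and r = mv/(|q|B): eliminate v to get m = qB²r²/(2V).
m = (1.602×10⁻¹⁹)(0.0969)²(0.144)²/(2·1050) ≈ 1.49×10⁻²⁶ kg.

m ≈ 1.49×10⁻²⁶ kg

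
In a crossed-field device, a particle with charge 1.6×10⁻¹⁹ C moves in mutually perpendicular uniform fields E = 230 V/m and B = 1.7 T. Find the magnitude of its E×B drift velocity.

v_d ≈ 140 m/s

In crossed fields the guiding centre drifts at v_d = |E×B|/B² = E/B, independent of charge and mass.
v_d = 230/1.7 = 140 m/s.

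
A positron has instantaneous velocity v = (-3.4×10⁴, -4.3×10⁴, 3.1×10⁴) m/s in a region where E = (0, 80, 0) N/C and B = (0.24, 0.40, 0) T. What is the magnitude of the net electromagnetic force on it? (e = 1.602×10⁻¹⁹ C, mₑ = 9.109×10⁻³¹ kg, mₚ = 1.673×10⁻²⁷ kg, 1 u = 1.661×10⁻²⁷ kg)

v×B = (-1.24×10⁴, 7440, -3280) N/C.
E + v×B = (-1.24×10⁴, 7520, -3280) N/C.
F = q(E + v×B) = (1.602×10⁻¹⁹ C)·(-1.24×10⁴, 7520, -3280) = (-1.99×10⁻¹⁵, 1.20×10⁻¹⁵, -5.25×10⁻¹⁶) N.
|F| = 2.38×10⁻¹⁵ N.

|F| ≈ 2.38×10⁻¹⁵ N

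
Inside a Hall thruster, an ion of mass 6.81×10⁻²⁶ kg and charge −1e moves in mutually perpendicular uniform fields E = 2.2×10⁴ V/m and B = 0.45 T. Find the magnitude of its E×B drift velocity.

The steady drift has the magnetic force balancing the electric force, so v_d = E/B.
v_d = 2.2×10⁴/0.45 = 4.9×10⁴ m/s.

v_d ≈ 4.9×10⁴ m/s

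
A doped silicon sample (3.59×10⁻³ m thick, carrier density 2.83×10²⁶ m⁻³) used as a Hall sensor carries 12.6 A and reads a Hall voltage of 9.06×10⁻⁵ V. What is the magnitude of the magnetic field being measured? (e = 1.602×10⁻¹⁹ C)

B ≈ 1.17 T

From V_H = IB/(n e t), B = V_H n e t / I.
B = (9.06×10⁻⁵)(2.83×10²⁶)(1.602×10⁻¹⁹)(3.59×10⁻³)/12.6 ≈ 1.17 T.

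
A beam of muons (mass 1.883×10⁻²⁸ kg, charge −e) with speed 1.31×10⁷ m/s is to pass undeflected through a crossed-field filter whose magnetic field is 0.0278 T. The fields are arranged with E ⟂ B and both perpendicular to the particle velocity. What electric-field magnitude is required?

For straight-line motion qE = qvB, so E = vB.
E = 1.31×10⁷ × 0.0278 = 3.64×10⁵ V/m.

E = 3.64×10⁵ V/m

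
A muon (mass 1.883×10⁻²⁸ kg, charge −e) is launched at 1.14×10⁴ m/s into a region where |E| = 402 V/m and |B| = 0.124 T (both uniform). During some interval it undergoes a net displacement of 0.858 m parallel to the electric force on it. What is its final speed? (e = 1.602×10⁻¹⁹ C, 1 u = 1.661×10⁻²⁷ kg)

B does no work; ΔKE = |q|E d.
½mv_f² = ½mv₀² + |q|Ed = ½(1.883×10⁻²⁸)(1.14×10⁴)² + (1.602×10⁻¹⁹)(402)(0.858) ≈ 1.224×10⁻²⁰ J + 5.526×10⁻¹⁷ J ≈ 5.527×10⁻¹⁷ J.
v_f = √(2·5.527×10⁻¹⁷/1.883×10⁻²⁸) ≈ 7.66×10⁵ m/s.

v_f ≈ 7.66×10⁵ m/s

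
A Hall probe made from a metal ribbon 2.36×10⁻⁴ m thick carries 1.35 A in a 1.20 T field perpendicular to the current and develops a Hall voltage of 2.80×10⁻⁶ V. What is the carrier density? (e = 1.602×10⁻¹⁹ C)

n ≈ 1.53×10²⁸ m⁻³

From V_H = IB/(n e t), n = IB/(V_H e t).
n = (1.35)(1.20)/((2.80×10⁻⁶)(1.602×10⁻¹⁹)(2.36×10⁻⁴)) ≈ 1.53×10²⁸ m⁻³.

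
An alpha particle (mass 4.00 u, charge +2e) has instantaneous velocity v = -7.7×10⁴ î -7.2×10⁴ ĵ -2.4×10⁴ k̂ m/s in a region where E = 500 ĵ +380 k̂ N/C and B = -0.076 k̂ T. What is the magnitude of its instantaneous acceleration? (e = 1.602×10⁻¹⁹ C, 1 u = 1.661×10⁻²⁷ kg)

|a| ≈ 3.70×10¹¹ m/s²

v×B = (5470, -5850, 0) N/C.
E + v×B = (5470, -5350, 380) N/C.
F = q(E + v×B) = (3.204×10⁻¹⁹ C)·(5470, -5350, 380) = (1.75×10⁻¹⁵, -1.71×10⁻¹⁵, 1.22×10⁻¹⁶) N.
|a| = |F|/m = 2.455×10⁻¹⁵/6.644×10⁻²⁷ ≈ 3.70×10¹¹ m/s².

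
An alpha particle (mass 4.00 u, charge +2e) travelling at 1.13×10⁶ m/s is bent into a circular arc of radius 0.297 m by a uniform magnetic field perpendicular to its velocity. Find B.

B ≈ 0.0789 T

From |q|vB = mv²/r, B = mv/(|q|r).
B = (6.644×10⁻²⁷)(1.13×10⁶)/((3.204×10⁻¹⁹)(0.297)) ≈ 0.0789 T.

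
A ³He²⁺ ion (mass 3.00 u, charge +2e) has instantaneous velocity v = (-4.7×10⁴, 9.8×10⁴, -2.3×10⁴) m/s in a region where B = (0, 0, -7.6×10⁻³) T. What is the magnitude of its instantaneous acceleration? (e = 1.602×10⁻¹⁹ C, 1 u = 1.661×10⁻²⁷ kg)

|a| ≈ 5.31×10¹⁰ m/s²

v×B = (-745, -357, 0) N/C.
F = q v×B = (3.204×10⁻¹⁹ C)·(-745, -357, 0) = (-2.39×10⁻¹⁶, -1.14×10⁻¹⁶, 0) N.
|a| = |F|/m = 2.647×10⁻¹⁶/4.983×10⁻²⁷ ≈ 5.31×10¹⁰ m/s².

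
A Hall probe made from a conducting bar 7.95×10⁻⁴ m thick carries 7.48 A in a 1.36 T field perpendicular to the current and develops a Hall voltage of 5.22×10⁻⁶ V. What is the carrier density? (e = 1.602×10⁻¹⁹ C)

From V_H = IB/(n e t), n = IB/(V_H e t).
n = (7.48)(1.36)/((5.22×10⁻⁶)(1.602×10⁻¹⁹)(7.95×10⁻⁴)) ≈ 1.53×10²⁸ m⁻³.

n ≈ 1.53×10²⁸ m⁻³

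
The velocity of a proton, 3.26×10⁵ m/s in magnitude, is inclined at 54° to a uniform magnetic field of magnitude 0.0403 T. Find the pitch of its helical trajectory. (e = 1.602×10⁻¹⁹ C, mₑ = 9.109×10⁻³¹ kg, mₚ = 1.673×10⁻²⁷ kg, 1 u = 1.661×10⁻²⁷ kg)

p ≈ 0.312 m

v∥ = v cosθ = 3.26×10⁵·cos54° ≈ 1.916×10⁵ m/s.
T = 2πm/(|q|B) = 2π(1.673×10⁻²⁷)/((1.602×10⁻¹⁹)(0.0403)) ≈ 1.628×10⁻⁶ s.
pitch = v∥ T = (1.916×10⁵)(1.628×10⁻⁶) ≈ 0.312 m.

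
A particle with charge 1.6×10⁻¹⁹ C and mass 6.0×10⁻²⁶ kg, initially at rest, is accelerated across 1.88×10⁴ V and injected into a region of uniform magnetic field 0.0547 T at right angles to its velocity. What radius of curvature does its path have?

Acceleration: |q|V = ½mv² ⇒ v = √(2|q|V/m) = √(2·1.6×10⁻¹⁹·1.88×10⁴/6.0×10⁻²⁶) ≈ 3.166×10⁵ m/s.
In the field: r = mv/(|q|B) = (6.0×10⁻²⁶)(3.166×10⁵)/((1.6×10⁻¹⁹)(0.0547)) ≈ 2.17 m.

r ≈ 2.17 m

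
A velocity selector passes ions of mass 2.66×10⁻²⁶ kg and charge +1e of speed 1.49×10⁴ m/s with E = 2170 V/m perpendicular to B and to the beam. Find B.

B = 0.146 T

Balance of forces in the selector: qE = qvB ⇒ B = E/v.
B = 2170/1.49×10⁴ = 0.146 T.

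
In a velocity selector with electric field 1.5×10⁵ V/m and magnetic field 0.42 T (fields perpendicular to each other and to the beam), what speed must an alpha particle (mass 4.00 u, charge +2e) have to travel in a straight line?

v = 3.6×10⁵ m/s

Straight-line motion ⇒ electric and magnetic forces cancel, so E = vB.
v = E/B = 1.5×10⁵/0.42 = 3.6×10⁵ m/s.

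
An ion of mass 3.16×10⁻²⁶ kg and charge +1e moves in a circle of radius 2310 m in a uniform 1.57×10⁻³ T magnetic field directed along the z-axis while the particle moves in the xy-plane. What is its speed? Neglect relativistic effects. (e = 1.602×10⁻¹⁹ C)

v ≈ 1.84×10⁷ m/s

From |q|vB = mv²/r, v = |q|Br/m.
v = (1.602×10⁻¹⁹)(1.57×10⁻³)(2310)/3.16×10⁻²⁶ ≈ 1.84×10⁷ m/s.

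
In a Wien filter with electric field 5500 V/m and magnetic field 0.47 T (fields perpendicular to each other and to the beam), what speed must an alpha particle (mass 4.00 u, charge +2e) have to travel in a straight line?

v = 1.2×10⁴ m/s

Straight-line motion ⇒ electric and magnetic forces cancel, so E = vB.
v = E/B = 5500/0.47 = 1.2×10⁴ m/s.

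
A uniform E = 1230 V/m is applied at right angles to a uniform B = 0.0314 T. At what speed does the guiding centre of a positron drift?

The steady drift has the magnetic force balancing the electric force, so v_d = E/B.
v_d = 1230/0.0314 = 3.92×10⁴ m/s.

v_d ≈ 3.92×10⁴ m/s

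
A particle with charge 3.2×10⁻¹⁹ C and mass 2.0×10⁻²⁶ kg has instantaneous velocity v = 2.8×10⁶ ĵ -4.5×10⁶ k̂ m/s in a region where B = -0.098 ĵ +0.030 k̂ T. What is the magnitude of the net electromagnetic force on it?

|F| ≈ 1.14×10⁻¹³ N

v×B = (-3.57×10⁵, 0, 0) N/C.
F = q v×B = (3.2×10⁻¹⁹ C)·(-3.57×10⁵, 0, 0) = (-1.14×10⁻¹³, 0, 0) N.
|F| = 1.14×10⁻¹³ N.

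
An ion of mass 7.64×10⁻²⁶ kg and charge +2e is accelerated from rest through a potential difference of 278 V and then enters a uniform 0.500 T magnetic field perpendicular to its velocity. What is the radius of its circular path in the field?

Acceleration: |q|V = ½mv² ⇒ v = √(2|q|V/m) = √(2·3.204×10⁻¹⁹·278/7.64×10⁻²⁶) ≈ 4.829×10⁴ m/s.
In the field: r = mv/(|q|B) = (7.64×10⁻²⁶)(4.829×10⁴)/((3.204×10⁻¹⁹)(0.500)) ≈ 0.0230 m.

r ≈ 0.0230 m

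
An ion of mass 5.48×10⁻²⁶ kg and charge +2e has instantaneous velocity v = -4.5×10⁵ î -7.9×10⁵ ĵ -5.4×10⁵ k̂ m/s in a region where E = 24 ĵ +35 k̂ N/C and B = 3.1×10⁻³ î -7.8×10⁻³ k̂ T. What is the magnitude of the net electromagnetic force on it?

|F| ≈ 2.70×10⁻¹⁵ N

v×B = (6160, -5180, 2450) N/C.
E + v×B = (6160, -5160, 2480) N/C.
F = q(E + v×B) = (3.204×10⁻¹⁹ C)·(6160, -5160, 2480) = (1.97×10⁻¹⁵, -1.65×10⁻¹⁵, 7.96×10⁻¹⁶) N.
|F| = 2.70×10⁻¹⁵ N.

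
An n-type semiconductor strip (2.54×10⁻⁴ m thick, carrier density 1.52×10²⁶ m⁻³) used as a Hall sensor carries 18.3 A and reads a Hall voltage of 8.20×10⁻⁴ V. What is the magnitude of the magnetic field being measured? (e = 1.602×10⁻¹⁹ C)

From V_H = IB/(n e t), B = V_H n e t / I.
B = (8.20×10⁻⁴)(1.52×10²⁶)(1.602×10⁻¹⁹)(2.54×10⁻⁴)/18.3 ≈ 0.277 T.

B ≈ 0.277 T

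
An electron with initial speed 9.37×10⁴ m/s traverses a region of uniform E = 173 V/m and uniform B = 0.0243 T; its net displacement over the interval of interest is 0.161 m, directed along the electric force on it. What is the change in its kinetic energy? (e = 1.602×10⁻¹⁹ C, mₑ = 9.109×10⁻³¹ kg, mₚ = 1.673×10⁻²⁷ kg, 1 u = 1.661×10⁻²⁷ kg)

The magnetic force is always ⟂ v and does no work; only the electric force changes KE.
ΔKE = F_E · d = |q|E d = (1.602×10⁻¹⁹)(173)(0.161) ≈ 4.46×10⁻¹⁸ J.

ΔKE ≈ 4.46×10⁻¹⁸ J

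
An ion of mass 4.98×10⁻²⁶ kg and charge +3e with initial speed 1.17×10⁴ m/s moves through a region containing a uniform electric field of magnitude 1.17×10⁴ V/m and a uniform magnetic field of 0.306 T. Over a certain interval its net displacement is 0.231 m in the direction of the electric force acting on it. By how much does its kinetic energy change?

ΔKE ≈ 1.30×10⁻¹⁵ J

The magnetic force is always ⟂ v and does no work; only the electric force changes KE.
ΔKE = F_E · d = |q|E d = (4.806×10⁻¹⁹)(1.17×10⁴)(0.231) ≈ 1.30×10⁻¹⁵ J.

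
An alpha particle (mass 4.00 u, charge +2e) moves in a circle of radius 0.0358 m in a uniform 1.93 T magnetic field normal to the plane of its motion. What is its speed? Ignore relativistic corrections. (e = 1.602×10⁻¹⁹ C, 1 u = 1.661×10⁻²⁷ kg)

From |q|vB = mv²/r, v = |q|Br/m.
v = (3.204×10⁻¹⁹)(1.93)(0.0358)/6.644×10⁻²⁷ ≈ 3.33×10⁶ m/s.

v ≈ 3.33×10⁶ m/s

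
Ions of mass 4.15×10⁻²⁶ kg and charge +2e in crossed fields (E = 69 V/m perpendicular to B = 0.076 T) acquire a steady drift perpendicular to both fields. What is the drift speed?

v_d ≈ 910 m/s

In crossed fields the guiding centre drifts at v_d = |E×B|/B² = E/B, independent of charge and mass.
v_d = 69/0.076 = 910 m/s.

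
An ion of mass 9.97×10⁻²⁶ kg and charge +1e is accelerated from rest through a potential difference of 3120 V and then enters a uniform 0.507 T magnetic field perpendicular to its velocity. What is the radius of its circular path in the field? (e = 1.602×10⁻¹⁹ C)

r ≈ 0.123 m

Acceleration: |q|V = ½mv² ⇒ v = √(2|q|V/m) = √(2·1.602×10⁻¹⁹·3120/9.97×10⁻²⁶) ≈ 1.001×10⁵ m/s.
In the field: r = mv/(|q|B) = (9.97×10⁻²⁶)(1.001×10⁵)/((1.602×10⁻¹⁹)(0.507)) ≈ 0.123 m.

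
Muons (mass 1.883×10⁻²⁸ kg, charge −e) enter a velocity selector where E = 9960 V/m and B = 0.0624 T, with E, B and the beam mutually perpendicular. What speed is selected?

v = 1.60×10⁵ m/s

Straight-line motion ⇒ electric and magnetic forces cancel, so E = vB.
v = E/B = 9960/0.0624 = 1.60×10⁵ m/s.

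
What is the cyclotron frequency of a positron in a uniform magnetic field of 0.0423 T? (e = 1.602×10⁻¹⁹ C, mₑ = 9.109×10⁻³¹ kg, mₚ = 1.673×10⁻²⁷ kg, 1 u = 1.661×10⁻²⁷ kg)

f ≈ 1.18×10⁹ Hz

f = |q|B/(2πm).
f = (1.602×10⁻¹⁹)(0.0423)/(2π·9.109×10⁻³¹) ≈ 1.18×10⁹ Hz.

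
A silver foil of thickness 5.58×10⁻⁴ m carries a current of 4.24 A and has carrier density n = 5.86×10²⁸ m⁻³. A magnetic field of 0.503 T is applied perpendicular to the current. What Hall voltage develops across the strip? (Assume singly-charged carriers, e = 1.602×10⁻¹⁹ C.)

V_H ≈ 4.07×10⁻⁷ V

V_H = IB/(n e t).
V_H = (4.24)(0.503)/((5.86×10²⁸)(1.602×10⁻¹⁹)(5.58×10⁻⁴)) ≈ 4.07×10⁻⁷ V.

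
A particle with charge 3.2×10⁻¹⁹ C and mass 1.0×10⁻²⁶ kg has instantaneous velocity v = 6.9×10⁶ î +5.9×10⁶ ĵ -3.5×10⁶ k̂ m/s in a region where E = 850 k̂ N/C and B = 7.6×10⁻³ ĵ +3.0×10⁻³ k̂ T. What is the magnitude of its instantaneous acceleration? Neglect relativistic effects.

|a| ≈ 2.31×10¹² m/s²

v×B = (4.43×10⁴, -2.07×10⁴, 5.24×10⁴) N/C.
E + v×B = (4.43×10⁴, -2.07×10⁴, 5.33×10⁴) N/C.
F = q(E + v×B) = (3.2×10⁻¹⁹ C)·(4.43×10⁴, -2.07×10⁴, 5.33×10⁴) = (1.42×10⁻¹⁴, -6.62×10⁻¹⁵, 1.71×10⁻¹⁴) N.
|a| = |F|/m = 2.314×10⁻¹⁴/1.0×10⁻²⁶ ≈ 2.31×10¹² m/s².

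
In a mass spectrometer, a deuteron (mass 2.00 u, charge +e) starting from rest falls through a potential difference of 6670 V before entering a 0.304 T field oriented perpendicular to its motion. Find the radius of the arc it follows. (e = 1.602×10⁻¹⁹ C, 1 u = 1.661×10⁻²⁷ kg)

r ≈ 0.0547 m

Acceleration: |q|V = ½mv² ⇒ v = √(2|q|V/m) = √(2·1.602×10⁻¹⁹·6670/3.322×10⁻²⁷) ≈ 8.021×10⁵ m/s.
In the field: r = mv/(|q|B) = (3.322×10⁻²⁷)(8.021×10⁵)/((1.602×10⁻¹⁹)(0.304)) ≈ 0.0547 m.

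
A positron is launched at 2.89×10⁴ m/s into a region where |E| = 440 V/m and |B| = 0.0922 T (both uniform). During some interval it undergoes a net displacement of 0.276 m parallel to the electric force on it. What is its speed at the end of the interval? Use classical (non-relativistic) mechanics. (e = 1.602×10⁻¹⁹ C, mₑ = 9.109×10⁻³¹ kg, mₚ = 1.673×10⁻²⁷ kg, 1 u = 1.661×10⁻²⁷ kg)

B does no work; ΔKE = |q|E d.
½mv_f² = ½mv₀² + |q|Ed = ½(9.109×10⁻³¹)(2.89×10⁴)² + (1.602×10⁻¹⁹)(440)(0.276) ≈ 3.804×10⁻²² J + 1.945×10⁻¹⁷ J ≈ 1.946×10⁻¹⁷ J.
v_f = √(2·1.946×10⁻¹⁷/9.109×10⁻³¹) ≈ 6.54×10⁶ m/s.

v_f ≈ 6.54×10⁶ m/s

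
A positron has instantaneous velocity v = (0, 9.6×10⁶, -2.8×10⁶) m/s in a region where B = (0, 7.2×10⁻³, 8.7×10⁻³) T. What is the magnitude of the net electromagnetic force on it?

v×B = (1.04×10⁵, 0, 0) N/C.
F = q v×B = (1.602×10⁻¹⁹ C)·(1.04×10⁵, 0, 0) = (1.66×10⁻¹⁴, 0, 0) N.
|F| = 1.66×10⁻¹⁴ N.

|F| ≈ 1.66×10⁻¹⁴ N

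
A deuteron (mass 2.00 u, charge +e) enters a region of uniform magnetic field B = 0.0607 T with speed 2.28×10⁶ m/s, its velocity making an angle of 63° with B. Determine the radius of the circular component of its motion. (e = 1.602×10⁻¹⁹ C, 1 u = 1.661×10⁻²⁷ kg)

r ≈ 0.694 m

v⊥ = v sinθ = 2.28×10⁶·sin63° ≈ 2.031×10⁶ m/s.
r = m v⊥/(|q|B) = (3.322×10⁻²⁷)(2.031×10⁶)/((1.602×10⁻¹⁹)(0.0607)) ≈ 0.694 m.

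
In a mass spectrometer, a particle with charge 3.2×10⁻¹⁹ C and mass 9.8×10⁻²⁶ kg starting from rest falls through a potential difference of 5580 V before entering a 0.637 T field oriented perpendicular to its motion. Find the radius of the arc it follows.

r ≈ 0.0918 m

Acceleration: |q|V = ½mv² ⇒ v = √(2|q|V/m) = √(2·3.2×10⁻¹⁹·5580/9.8×10⁻²⁶) ≈ 1.909×10⁵ m/s.
In the field: r = mv/(|q|B) = (9.8×10⁻²⁶)(1.909×10⁵)/((3.2×10⁻¹⁹)(0.637)) ≈ 0.0918 m.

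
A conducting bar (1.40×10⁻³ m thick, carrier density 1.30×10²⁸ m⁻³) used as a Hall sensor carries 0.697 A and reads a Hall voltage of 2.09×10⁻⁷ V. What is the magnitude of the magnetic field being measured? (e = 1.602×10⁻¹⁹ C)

From V_H = IB/(n e t), B = V_H n e t / I.
B = (2.09×10⁻⁷)(1.30×10²⁸)(1.602×10⁻¹⁹)(1.40×10⁻³)/0.697 ≈ 0.874 T.

B ≈ 0.874 T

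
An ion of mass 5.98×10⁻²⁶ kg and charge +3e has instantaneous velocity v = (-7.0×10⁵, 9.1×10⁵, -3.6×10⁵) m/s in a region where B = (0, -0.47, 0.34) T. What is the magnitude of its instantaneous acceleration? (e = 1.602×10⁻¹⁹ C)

v×B = (1.40×10⁵, 2.38×10⁵, 3.29×10⁵) N/C.
F = q v×B = (4.806×10⁻¹⁹ C)·(1.40×10⁵, 2.38×10⁵, 3.29×10⁵) = (6.74×10⁻¹⁴, 1.14×10⁻¹³, 1.58×10⁻¹³) N.
|a| = |F|/m = 2.065×10⁻¹³/5.98×10⁻²⁶ ≈ 3.45×10¹² m/s².

|a| ≈ 3.45×10¹² m/s²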